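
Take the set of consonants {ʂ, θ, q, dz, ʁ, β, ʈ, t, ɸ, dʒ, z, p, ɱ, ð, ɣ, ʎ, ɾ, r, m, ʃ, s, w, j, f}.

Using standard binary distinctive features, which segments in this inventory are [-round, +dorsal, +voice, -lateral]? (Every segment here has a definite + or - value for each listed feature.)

Eliminate segments failing any feature: /ʂ, θ, dz, β, ʈ, t, ɸ, dʒ, z, p, ɱ, ð, ɾ, r, m, ʃ, s, f/ are [-dorsal]; /q/ is [-voice]; /ʎ/ is [+lateral]; /w/ is [+round]. The remaining /ʁ, ɣ, j/ satisfy [-round], [+dorsal], [+voice], [-lateral].

ʁ, ɣ, j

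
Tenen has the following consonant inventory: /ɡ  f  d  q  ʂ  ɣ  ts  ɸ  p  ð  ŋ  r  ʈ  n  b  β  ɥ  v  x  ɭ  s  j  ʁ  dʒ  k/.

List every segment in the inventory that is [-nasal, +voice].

Among the inventory, the [-nasal] segments are /ɡ, f, d, q, ʂ, ɣ, ts, ɸ, p, ð, r, ʈ, b, β, ɥ, v, x, ɭ, s, j, ʁ, dʒ, k/.
Among these, [+voice] leaves /ɡ, d, ɣ, ð, r, b, β, ɥ, v, ɭ, j, ʁ, dʒ/.

ɡ, d, ɣ, ð, r, b, β, ɥ, v, ɭ, j, ʁ, dʒ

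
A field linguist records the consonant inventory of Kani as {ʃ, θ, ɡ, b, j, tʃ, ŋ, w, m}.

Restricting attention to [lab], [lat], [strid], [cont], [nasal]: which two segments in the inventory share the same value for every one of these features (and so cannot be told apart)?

j, θ

/j/ (palatal glide) and /θ/ (voiceless dental fricative) are both [-labial], [-lateral], [-strident], [+continuant], [-nasal], so none of the listed features separates them. (They do differ in [sonorant], [voice] and [dorsal], which are not among the given features.) Every other pair in the inventory differs on at least one listed feature.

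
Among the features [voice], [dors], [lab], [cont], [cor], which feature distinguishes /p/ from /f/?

/p/ is the voiceless bilabial stop and /f/ is the voiceless labiodental fricative. Both are [−voice], [−dorsal], [+labial], [−coronal]. /p/ is [−continuant] while /f/ is [+continuant], so the distinguishing feature is [continuant].

[continuant]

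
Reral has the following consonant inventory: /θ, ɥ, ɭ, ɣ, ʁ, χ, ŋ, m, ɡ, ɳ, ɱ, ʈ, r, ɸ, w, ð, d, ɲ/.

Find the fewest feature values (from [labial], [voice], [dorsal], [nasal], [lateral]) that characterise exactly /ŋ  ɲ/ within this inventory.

Every target segment is [+nasal], [+dorsal]; each remaining inventory member fails at least one of these. Each conjunct is needed — [+dorsal] alone would also admit /ɥ, ɣ, ʁ, χ, …/; [+nasal] alone would also admit /m, ɳ, ɱ/ — and no other single listed feature has exactly this extension, so two is the minimum.

[+nasal, +dorsal]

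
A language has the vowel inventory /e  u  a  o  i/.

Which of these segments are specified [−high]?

e, a, o

The feature [high] marks segments produced with the tongue body raised. In this inventory /e, a, o/ lack that property, so they are [−high]; /u, i/ are [+high].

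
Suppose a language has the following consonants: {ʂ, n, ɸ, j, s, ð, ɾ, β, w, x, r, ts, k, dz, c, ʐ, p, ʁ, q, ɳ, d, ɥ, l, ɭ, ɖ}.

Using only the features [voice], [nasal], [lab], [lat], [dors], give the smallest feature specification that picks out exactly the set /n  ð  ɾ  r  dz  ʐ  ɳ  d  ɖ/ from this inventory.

/n, ð, ɾ, r, dz, ʐ, ɳ, d, ɖ/ are all [+voice], [-lateral], [-labial], [-dorsal], and no other segment in the inventory matches all four values. Dropping any one of them over-generates: [-lateral, -labial, -dorsal] alone would also admit /ʂ, s, ts/; [+voice, -labial, -dorsal] alone would also admit /l, ɭ/; [+voice, -lateral, -dorsal] alone would also admit /β/; [+voice, -lateral, -labial] alone would also admit /j, ʁ/. No other combination of three listed features picks out exactly this set either, so fewer than four features will not do.

[+voice, -lat, -lab, -dors]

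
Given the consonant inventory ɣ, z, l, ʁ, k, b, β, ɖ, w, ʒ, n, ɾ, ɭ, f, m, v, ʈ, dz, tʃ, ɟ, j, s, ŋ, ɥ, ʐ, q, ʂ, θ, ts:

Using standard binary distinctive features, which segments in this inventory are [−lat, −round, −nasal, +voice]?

Eliminate segments failing any feature: /l, ɭ/ are [+lateral]; /k, f, ʈ, tʃ, s, q, ʂ, θ, ts/ are [−voice]; /w, ɥ/ are [+round]; /n, m, ŋ/ are [+nasal]. The remaining /ɣ, z, ʁ, b, β, ɖ, ʒ, ɾ, v, dz, ɟ, j, ʐ/ satisfy [−lateral], [−round], [−nasal], [+voice].

ɣ, z, ʁ, b, β, ɖ, ʒ, ɾ, v, dz, ɟ, j, ʐ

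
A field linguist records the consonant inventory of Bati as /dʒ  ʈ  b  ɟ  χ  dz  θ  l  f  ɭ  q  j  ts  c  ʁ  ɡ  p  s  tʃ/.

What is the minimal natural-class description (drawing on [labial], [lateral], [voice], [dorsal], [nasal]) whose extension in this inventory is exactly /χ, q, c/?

The class [-voice], [+dorsal] has exactly /χ, q, c/ as its extension in this inventory. No smaller conjunction from the listed features achieves this: [+dorsal] alone would also admit /ɟ, j, ʁ, ɡ/; [-voice] alone would also admit /ʈ, θ, f, ts, …/; and checking the remaining single features turns up none with this extension.

[-voice, +dorsal]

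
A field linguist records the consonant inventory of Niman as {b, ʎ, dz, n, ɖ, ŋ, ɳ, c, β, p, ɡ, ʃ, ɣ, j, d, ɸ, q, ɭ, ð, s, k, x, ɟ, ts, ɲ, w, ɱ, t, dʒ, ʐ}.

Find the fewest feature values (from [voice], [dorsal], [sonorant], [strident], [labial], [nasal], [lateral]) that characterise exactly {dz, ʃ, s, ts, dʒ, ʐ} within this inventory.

[+strident]

Every target segment is [+strident] and no other inventory member is, so one feature is enough.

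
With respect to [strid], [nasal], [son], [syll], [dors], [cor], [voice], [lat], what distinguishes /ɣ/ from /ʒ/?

[strident], [coronal], [dorsal]

/ɣ/ is the voiced velar fricative and /ʒ/ is the voiced postalveolar fricative. Both are [−nasal], [−sonorant], [−syllabic], [+voice], [−lateral]. /ɣ/ is [−strident] while /ʒ/ is [+strident]; /ɣ/ is [−coronal] while /ʒ/ is [+coronal]; /ɣ/ is [+dorsal] while /ʒ/ is [−dorsal], so the distinguishing features are [strident], [coronal], [dorsal].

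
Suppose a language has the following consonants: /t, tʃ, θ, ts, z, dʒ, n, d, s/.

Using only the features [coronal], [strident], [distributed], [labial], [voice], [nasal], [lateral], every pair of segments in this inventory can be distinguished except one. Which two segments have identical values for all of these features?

s, ts

On the given features, /s/ and /ts/ have an identical profile: [+coronal], [+strident], [-distributed], [-labial], [-voice], [-nasal], [-lateral]. No other two segments in the inventory coincide on all 7 features. (They do differ in [continuant], which is not among the given features.)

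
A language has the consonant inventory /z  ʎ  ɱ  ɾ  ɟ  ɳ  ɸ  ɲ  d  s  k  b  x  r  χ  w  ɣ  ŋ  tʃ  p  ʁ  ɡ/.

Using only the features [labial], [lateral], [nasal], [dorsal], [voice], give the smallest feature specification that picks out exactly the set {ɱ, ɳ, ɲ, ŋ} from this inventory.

Every target segment is [+nasal] and no other inventory member is, so one feature is enough.

[+nasal]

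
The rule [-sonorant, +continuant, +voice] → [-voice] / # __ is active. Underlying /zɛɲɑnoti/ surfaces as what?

/z/ satisfies [-sonorant, +continuant, +voice] and sits in # __. The [-voice] counterpart of the voiced alveolar fricative is /s/. Other segments in /zɛɲɑnoti/ either fail the structural description or are not in the environment, so the surface form is [sɛɲɑnoti].

[sɛɲɑnoti]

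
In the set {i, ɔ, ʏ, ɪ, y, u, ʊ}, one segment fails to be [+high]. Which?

ɔ

/ʊ, u, ɪ, y, i, ʏ/ are all [+high]; /ɔ/ (mid back rounded lax vowel) is [−high].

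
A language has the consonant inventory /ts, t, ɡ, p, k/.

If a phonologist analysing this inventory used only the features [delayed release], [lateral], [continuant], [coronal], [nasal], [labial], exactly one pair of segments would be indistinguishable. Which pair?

/k/ (voiceless velar stop) and /ɡ/ (voiced velar stop) are both [-delayed release], [-lateral], [-continuant], [-coronal], [-nasal], [-labial], so none of the listed features separates them. (They do differ in [voice], which is not among the given features.) Every other pair in the inventory differs on at least one listed feature.

k, ɡ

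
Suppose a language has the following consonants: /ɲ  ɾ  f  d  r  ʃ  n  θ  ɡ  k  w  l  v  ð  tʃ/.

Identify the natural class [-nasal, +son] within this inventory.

Among the inventory, the [-nasal] segments are /ɾ, f, d, r, ʃ, θ, ɡ, k, w, l, v, ð, tʃ/.
Among these, [+sonorant] leaves /ɾ, r, w, l/.

ɾ, r, w, l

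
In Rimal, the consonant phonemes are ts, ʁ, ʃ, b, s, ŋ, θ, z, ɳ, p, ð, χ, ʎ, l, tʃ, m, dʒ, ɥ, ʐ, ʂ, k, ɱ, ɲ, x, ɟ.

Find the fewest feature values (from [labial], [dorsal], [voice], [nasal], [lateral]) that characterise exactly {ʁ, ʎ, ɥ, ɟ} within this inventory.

Every target segment is [+voice], [-nasal], [+dorsal]; each remaining inventory member fails at least one of these. Each conjunct is needed — [-nasal, +dorsal] alone would also admit /χ, k, x/; [+voice, +dorsal] alone would also admit /ŋ, ɲ/; [+voice, -nasal] alone would also admit /b, z, ð, l, …/ — and no other combination of two listed features has exactly this extension, so three is the minimum.

[+voice, -nasal, +dorsal]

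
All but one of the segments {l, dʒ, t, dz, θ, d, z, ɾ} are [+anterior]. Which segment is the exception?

/d, z, ɾ, θ, l, dz, t/ are all [+anterior]; /dʒ/ (voiced postalveolar affricate) is [-anterior].

dʒ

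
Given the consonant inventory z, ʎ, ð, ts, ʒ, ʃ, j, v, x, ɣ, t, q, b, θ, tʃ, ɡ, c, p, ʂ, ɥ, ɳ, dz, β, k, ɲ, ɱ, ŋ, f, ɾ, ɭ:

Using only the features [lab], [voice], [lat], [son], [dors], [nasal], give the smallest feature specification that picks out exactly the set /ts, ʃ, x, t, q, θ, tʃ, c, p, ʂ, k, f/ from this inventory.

/ts, ʃ, x, t, q, θ, tʃ, c, p, ʂ, k, f/ are exactly the [-voice] segments in the inventory, so a single feature suffices.

[-voice]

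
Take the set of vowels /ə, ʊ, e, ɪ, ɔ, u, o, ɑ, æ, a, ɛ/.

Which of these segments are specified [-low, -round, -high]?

ə, e, ɛ

First, the [-low] segments are /ə, ʊ, e, ɪ, ɔ, u, o, ɛ/.
Then [-round] gives /ə, e, ɪ, ɛ/.
Among these, [-high] leaves /ə, e, ɛ/.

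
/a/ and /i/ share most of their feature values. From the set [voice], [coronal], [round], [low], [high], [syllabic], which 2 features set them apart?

[high], [low]

/a/ (low unrounded vowel) and /i/ (high front unrounded tense vowel) agree on [+voice], [−coronal], [−round], [+syllabic]. They differ on [high] (/a/ [−], /i/ [+]), [low] (/a/ [+], /i/ [−]).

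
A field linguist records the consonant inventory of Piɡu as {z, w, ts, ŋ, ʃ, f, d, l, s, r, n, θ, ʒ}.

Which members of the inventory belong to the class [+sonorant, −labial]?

Eliminate segments failing any feature: /z, ts, ʃ, f, d, s, θ, ʒ/ are [−sonorant]; /w/ is [+labial]. The remaining /ŋ, l, r, n/ satisfy [+sonorant], [−labial].

ŋ, l, r, n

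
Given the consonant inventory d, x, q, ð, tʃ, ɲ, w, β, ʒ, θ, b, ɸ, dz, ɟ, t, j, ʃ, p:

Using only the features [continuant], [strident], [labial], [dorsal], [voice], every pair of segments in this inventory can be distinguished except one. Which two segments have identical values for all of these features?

Both /ɟ/ and /ɲ/ are [−continuant], [−strident], [−labial], [+dorsal], [+voice]. Since the list omits [sonorant] and [nasal] — which do distinguish the voiced palatal stop from the palatal nasal — this pair collapses; all other pairs remain distinct.

ɟ, ɲ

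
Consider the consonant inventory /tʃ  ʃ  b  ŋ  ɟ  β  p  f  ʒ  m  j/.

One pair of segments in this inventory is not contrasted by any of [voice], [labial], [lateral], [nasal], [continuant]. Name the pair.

j, ʒ

Both /j/ and /ʒ/ are [+voice], [−labial], [−lateral], [−nasal], [+continuant]. Since the list omits [sonorant], [strident] and [dorsal] — which do distinguish the palatal glide from the voiced postalveolar fricative — this pair collapses; all other pairs remain distinct.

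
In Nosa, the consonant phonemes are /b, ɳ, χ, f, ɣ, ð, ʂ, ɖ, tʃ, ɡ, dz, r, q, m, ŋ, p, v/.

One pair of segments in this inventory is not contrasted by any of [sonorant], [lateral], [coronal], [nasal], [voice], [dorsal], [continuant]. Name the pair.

/dz/ (voiced alveolar affricate) and /ɖ/ (voiced retroflex stop) are both [−sonorant], [−lateral], [+coronal], [−nasal], [+voice], [−dorsal], [−continuant], so none of the listed features separates them. (They do differ in [strident], [delayed release] and [anterior], which are not among the given features.) Every other pair in the inventory differs on at least one listed feature.

dz, ɖ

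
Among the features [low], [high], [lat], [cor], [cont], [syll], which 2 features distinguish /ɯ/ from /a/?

[high], [low]

The two segments share [-lateral], [-coronal], [+continuant], [+syllabic]. The only features from the list on which they differ: /ɯ/ is [+high] while /a/ is [-high]; /ɯ/ is [-low] while /a/ is [+low].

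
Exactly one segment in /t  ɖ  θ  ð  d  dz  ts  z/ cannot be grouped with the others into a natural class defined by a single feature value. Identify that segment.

ɖ

The remaining segments after removing /ɖ/ share [+anterior]; /ɖ/ (voiced retroflex stop) is [−anterior]. For every other candidate removal, the leftover set fails to share any single feature value that the removed segment lacks.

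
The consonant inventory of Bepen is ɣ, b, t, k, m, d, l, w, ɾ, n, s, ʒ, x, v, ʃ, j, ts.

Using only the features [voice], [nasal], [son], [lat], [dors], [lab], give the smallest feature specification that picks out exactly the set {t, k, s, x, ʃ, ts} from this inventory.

Every target segment is [−voice] and no other inventory member is, so one feature is enough.

[−voice]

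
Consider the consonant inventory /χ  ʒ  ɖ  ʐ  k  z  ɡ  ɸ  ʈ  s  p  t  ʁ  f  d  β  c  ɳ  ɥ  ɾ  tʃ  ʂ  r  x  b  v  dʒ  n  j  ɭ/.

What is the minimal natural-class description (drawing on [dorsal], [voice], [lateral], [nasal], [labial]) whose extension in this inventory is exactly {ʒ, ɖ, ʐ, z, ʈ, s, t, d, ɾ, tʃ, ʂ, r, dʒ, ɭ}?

[−nasal, −labial, −dorsal]

The class [−nasal], [−labial], [−dorsal] has exactly /ʒ, ɖ, ʐ, z, ʈ, s, t, d, ɾ, tʃ, ʂ, r, dʒ, ɭ/ as its extension in this inventory. No smaller conjunction from the listed features achieves this: [−labial, −dorsal] alone would also admit /ɳ, n/; [−nasal, −dorsal] alone would also admit /ɸ, p, f, β, …/; [−nasal, −labial] alone would also admit /χ, k, ɡ, ʁ, …/; and checking the remaining two-feature bundles turns up none with this extension.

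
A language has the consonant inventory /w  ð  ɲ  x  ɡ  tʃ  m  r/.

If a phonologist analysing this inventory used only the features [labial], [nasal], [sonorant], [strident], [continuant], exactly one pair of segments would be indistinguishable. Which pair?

On the given features, /x/ and /ð/ have an identical profile: [-labial], [-nasal], [-sonorant], [-strident], [+continuant]. No other two segments in the inventory coincide on all 5 features. (They do differ in [voice], [coronal] and [dorsal], which are not among the given features.)

x, ð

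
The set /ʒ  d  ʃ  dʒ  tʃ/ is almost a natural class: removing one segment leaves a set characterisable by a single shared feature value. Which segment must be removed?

d

[distributed] (equivalently [strident], [anterior]) groups all but one: /tʃ, ʃ, ʒ, dʒ/ share [+distributed] while /d/ (voiced alveolar stop) alone is [−distributed]. Removing any other segment would not leave a single-feature class that excludes it.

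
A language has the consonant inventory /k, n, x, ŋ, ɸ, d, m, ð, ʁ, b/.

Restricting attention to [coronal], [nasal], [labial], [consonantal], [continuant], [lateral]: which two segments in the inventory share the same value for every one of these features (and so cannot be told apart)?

On the given features, /x/ and /ʁ/ have an identical profile: [-coronal], [-nasal], [-labial], [+consonantal], [+continuant], [-lateral]. No other two segments in the inventory coincide on all 6 features. (They do differ in [voice] and [high], which are not among the given features.)

x, ʁ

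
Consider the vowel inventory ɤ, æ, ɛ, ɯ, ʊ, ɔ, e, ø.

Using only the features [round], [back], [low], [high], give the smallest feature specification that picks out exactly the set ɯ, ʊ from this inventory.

Every target segment is [+high] and no other inventory member is, so one feature is enough.

[+high]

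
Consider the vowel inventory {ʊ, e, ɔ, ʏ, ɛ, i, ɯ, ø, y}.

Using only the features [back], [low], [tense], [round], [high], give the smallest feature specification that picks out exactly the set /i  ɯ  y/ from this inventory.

[+high, +tense]

/i, ɯ, y/ are all [+high], [+tense], and no other segment in the inventory matches both values. Dropping any one of them over-generates: [+tense] alone would also admit /e, ø/; [+high] alone would also admit /ʊ, ʏ/. No other single listed feature picks out exactly this set either, so fewer than two features will not do.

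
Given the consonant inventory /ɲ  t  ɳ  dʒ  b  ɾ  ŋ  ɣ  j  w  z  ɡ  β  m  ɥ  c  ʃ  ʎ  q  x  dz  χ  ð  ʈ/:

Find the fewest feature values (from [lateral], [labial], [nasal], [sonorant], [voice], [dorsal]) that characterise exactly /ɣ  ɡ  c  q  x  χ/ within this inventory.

Every target segment is [−sonorant], [+dorsal]; each remaining inventory member fails at least one of these. Each conjunct is needed — [+dorsal] alone would also admit /ɲ, ŋ, j, w, …/; [−sonorant] alone would also admit /t, dʒ, b, z, …/ — and no other single listed feature has exactly this extension, so two is the minimum.

[−sonorant, +dorsal]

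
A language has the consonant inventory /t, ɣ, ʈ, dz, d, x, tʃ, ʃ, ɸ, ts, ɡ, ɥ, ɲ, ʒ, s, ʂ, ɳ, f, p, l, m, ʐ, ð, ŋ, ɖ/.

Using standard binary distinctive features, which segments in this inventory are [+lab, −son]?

ɸ, f, p

Checking each segment against [+labial], [−sonorant]: /ɸ/ (voiceless bilabial fricative), /f/ (voiceless labiodental fricative), /p/ (voiceless bilabial stop) satisfy every feature; every other segment in the inventory fails at least one.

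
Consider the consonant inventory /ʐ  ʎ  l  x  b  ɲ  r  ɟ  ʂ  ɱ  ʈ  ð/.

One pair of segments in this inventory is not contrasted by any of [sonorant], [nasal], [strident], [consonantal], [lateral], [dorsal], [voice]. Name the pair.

b, ð

Both /b/ and /ð/ are [-sonorant], [-nasal], [-strident], [+consonantal], [-lateral], [-dorsal], [+voice]. Since the list omits [continuant], [labial] and [coronal] — which do distinguish the voiced bilabial stop from the voiced dental fricative — this pair collapses; all other pairs remain distinct.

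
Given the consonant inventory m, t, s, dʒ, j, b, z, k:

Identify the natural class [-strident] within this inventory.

m, t, j, b, k

The [-strident] segments here are /m, t, j, b, k/; the remaining /s, dʒ, z/ are [+strident].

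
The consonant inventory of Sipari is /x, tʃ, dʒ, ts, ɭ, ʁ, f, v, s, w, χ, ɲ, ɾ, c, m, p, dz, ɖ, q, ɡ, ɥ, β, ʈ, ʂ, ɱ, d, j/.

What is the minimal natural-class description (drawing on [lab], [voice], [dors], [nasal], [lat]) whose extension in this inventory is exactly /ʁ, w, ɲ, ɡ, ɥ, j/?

The class [+voice], [+dorsal] has exactly /ʁ, w, ɲ, ɡ, ɥ, j/ as its extension in this inventory. No smaller conjunction from the listed features achieves this: [+dorsal] alone would also admit /x, χ, c, q/; [+voice] alone would also admit /dʒ, ɭ, v, ɾ, …/; and checking the remaining single features turns up none with this extension.

[+voice, +dors]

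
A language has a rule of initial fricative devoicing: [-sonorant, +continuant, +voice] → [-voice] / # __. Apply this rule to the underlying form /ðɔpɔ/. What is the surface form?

The only segment in the rule's environment that also matches [-sonorant, +continuant, +voice] is /ð/. Applying [-voice] turns the voiced dental fricative into /θ/ (voiceless dental fricative), giving [θɔpɔ].

[θɔpɔ]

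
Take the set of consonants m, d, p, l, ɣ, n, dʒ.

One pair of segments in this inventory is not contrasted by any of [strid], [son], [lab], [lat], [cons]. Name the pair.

On the given features, /d/ and /ɣ/ have an identical profile: [-strident], [-sonorant], [-labial], [-lateral], [+consonantal]. No other two segments in the inventory coincide on all 5 features. (They do differ in [continuant], [coronal] and [dorsal], which are not among the given features.)

d, ɣ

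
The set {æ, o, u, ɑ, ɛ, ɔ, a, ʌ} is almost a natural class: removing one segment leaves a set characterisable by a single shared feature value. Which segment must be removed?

u

The remaining segments after removing /u/ share [−high]; /u/ (high back rounded tense vowel) is [+high]. For every other candidate removal, the leftover set fails to share any single feature value that the removed segment lacks.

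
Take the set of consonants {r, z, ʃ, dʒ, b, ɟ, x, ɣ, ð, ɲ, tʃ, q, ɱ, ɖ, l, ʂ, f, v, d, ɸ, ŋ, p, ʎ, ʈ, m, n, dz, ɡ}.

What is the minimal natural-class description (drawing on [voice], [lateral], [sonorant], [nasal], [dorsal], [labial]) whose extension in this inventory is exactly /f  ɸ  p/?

[-voice, +labial]

Every target segment is [-voice], [+labial]; each remaining inventory member fails at least one of these. Each conjunct is needed — [+labial] alone would also admit /b, ɱ, v, m/; [-voice] alone would also admit /ʃ, x, tʃ, q, …/ — and no other single listed feature has exactly this extension, so two is the minimum.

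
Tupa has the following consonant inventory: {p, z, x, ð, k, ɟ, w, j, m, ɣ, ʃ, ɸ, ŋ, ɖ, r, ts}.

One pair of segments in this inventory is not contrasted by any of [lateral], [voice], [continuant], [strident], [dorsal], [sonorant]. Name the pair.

w, j

On the given features, /w/ and /j/ have an identical profile: [−lateral], [+voice], [+continuant], [−strident], [+dorsal], [+sonorant]. No other two segments in the inventory coincide on all 6 features. (They do differ in [labial], [round] and [back], which are not among the given features.)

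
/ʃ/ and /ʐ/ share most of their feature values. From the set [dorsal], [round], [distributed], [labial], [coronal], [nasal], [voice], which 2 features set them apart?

/ʃ/ is the voiceless postalveolar fricative and /ʐ/ is the voiced retroflex fricative. Both are [−dorsal], [−round], [−labial], [+coronal], [−nasal]. /ʃ/ is [−voice] while /ʐ/ is [+voice]; /ʃ/ is [+distributed] while /ʐ/ is [−distributed], so the distinguishing features are [voice], [distributed].

[voice], [distributed]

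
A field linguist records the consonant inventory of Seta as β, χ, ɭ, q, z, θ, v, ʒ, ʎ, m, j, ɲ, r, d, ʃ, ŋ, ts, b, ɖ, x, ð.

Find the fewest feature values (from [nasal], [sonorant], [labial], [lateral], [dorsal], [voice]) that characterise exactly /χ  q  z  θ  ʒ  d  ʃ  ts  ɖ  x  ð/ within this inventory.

/χ, q, z, θ, ʒ, d, ʃ, ts, ɖ, x, ð/ are all [-sonorant], [-labial], and no other segment in the inventory matches both values. Dropping any one of them over-generates: [-labial] alone would also admit /ɭ, ʎ, j, ɲ, …/; [-sonorant] alone would also admit /β, v, b/. No other single listed feature picks out exactly this set either, so fewer than two features will not do.

[-sonorant, -labial]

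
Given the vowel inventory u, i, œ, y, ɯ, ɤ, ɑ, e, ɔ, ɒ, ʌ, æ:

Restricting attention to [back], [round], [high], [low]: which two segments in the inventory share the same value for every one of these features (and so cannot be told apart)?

ɤ, ʌ

Both /ɤ/ and /ʌ/ are [+back], [-round], [-high], [-low]. Since the list omits [tense] — which does distinguish the mid back unrounded tense vowel from the mid back unrounded lax vowel — this pair collapses; all other pairs remain distinct.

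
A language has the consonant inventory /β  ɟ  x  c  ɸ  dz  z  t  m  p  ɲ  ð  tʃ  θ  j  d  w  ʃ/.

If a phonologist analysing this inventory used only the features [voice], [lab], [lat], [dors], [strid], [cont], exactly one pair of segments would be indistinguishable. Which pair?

On the given features, /ɲ/ and /ɟ/ have an identical profile: [+voice], [−labial], [−lateral], [+dorsal], [−strident], [−continuant]. No other two segments in the inventory coincide on all 6 features. (They do differ in [sonorant] and [nasal], which are not among the given features.)

ɲ, ɟ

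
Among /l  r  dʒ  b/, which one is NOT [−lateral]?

/r, dʒ, b/ are all [−lateral]; /l/ (alveolar lateral approximant) is [+lateral].

l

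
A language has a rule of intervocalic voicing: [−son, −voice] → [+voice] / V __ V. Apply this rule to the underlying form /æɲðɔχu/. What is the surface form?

The only segment in the rule's environment that also matches [−son, −voice] is /χ/. Applying [+voice] turns the voiceless uvular fricative into /ʁ/ (voiced uvular fricative), giving [æɲðɔʁu].

[æɲðɔʁu]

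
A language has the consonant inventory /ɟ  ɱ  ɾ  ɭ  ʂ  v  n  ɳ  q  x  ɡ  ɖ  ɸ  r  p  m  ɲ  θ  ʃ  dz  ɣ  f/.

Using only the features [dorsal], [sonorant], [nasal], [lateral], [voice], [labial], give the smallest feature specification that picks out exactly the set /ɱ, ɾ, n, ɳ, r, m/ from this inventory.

[+sonorant, -lateral, -dorsal]

The class [+sonorant], [-lateral], [-dorsal] has exactly /ɱ, ɾ, n, ɳ, r, m/ as its extension in this inventory. No smaller conjunction from the listed features achieves this: [-lateral, -dorsal] alone would also admit /ʂ, v, ɖ, ɸ, …/; [+sonorant, -dorsal] alone would also admit /ɭ/; [+sonorant, -lateral] alone would also admit /ɲ/; and checking the remaining two-feature bundles turns up none with this extension.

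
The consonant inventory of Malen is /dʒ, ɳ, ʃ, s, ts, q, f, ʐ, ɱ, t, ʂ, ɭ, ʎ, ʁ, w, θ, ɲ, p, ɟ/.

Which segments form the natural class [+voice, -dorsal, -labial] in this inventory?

dʒ, ɳ, ʐ, ɭ

Among the inventory, the [+voice] segments are /dʒ, ɳ, ʐ, ɱ, ɭ, ʎ, ʁ, w, ɲ, ɟ/.
Of those, [-dorsal] gives /dʒ, ɳ, ʐ, ɱ, ɭ/.
Within that set, [-labial] leaves /dʒ, ɳ, ʐ, ɭ/.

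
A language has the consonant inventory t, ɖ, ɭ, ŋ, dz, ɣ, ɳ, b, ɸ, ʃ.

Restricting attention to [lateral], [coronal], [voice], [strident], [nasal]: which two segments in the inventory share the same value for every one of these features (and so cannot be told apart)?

b, ɣ

/b/ (voiced bilabial stop) and /ɣ/ (voiced velar fricative) are both [-lateral], [-coronal], [+voice], [-strident], [-nasal], so none of the listed features separates them. (They do differ in [continuant], [labial] and [dorsal], which are not among the given features.) Every other pair in the inventory differs on at least one listed feature.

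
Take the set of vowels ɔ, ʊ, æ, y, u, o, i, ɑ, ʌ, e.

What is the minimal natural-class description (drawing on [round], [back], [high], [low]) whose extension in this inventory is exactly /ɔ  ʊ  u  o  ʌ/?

The class [−low], [+back] has exactly /ɔ, ʊ, u, o, ʌ/ as its extension in this inventory. No smaller conjunction from the listed features achieves this: [+back] alone would also admit /ɑ/; [−low] alone would also admit /y, i, e/; and checking the remaining single features turns up none with this extension.

[−low, +back]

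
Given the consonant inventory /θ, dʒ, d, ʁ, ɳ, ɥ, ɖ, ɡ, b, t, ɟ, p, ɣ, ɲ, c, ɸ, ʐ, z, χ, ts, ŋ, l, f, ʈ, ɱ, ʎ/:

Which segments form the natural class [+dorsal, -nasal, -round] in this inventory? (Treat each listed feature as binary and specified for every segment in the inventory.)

ʁ, ɡ, ɟ, ɣ, c, χ, ʎ

Eliminate segments failing any feature: /θ, dʒ, d, ɳ, ɖ, b, t, p, ɸ, ʐ, z, ts, l, f, ʈ, ɱ/ are [-dorsal]; /ɥ/ is [+round]; /ɲ, ŋ/ are [+nasal]. The remaining /ʁ, ɡ, ɟ, ɣ, c, χ, ʎ/ satisfy [+dorsal], [-nasal], [-round].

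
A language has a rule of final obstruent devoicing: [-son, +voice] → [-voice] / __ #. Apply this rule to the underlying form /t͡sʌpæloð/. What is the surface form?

[t͡sʌpæloθ]

The only segment in the rule's environment that also matches [-son, +voice] is /ð/. Applying [-voice] turns the voiced dental fricative into /θ/ (voiceless dental fricative), giving [t͡sʌpæloθ].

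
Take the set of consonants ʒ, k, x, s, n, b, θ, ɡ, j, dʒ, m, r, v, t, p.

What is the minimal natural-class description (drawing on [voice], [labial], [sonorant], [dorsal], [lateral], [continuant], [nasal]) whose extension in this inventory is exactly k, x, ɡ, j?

Every target segment is [+dorsal] and no other inventory member is, so one feature is enough.

[+dorsal]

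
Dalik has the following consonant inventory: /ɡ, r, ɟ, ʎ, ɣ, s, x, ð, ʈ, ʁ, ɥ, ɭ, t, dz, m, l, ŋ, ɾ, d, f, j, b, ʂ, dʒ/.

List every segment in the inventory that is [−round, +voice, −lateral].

Checking each segment against [−round], [+voice], [−lateral]: /ɡ/ (voiced velar stop), /r/ (alveolar trill), /ɟ/ (voiced palatal stop), /ɣ/ (voiced velar fricative), /ð/ (voiced dental fricative), /ʁ/ (voiced uvular fricative), among others, satisfy every feature; every other segment in the inventory fails at least one.

ɡ, r, ɟ, ɣ, ð, ʁ, dz, m, ŋ, ɾ, d, j, b, dʒ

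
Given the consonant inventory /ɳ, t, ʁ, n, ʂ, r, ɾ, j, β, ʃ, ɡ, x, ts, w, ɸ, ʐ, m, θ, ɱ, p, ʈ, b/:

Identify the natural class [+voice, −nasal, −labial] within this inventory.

Checking each segment against [+voice], [−nasal], [−labial]: /ʁ/ (voiced uvular fricative), /r/ (alveolar trill), /ɾ/ (alveolar tap), /j/ (palatal glide), /ɡ/ (voiced velar stop), /ʐ/ (voiced retroflex fricative) satisfy every feature; every other segment in the inventory fails at least one.

ʁ, r, ɾ, j, ɡ, ʐ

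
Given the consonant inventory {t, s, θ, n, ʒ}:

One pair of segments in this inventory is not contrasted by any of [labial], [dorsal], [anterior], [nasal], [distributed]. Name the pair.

On the given features, /t/ and /s/ have an identical profile: [−labial], [−dorsal], [+anterior], [−nasal], [−distributed]. No other two segments in the inventory coincide on all 5 features. (They do differ in [continuant] and [strident], which are not among the given features.)

t, s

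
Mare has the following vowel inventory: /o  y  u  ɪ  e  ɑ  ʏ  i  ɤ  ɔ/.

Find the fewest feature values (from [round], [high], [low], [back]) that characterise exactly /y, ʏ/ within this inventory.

/y, ʏ/ are all [−back], [+round], and no other segment in the inventory matches both values. Dropping any one of them over-generates: [+round] alone would also admit /o, u, ɔ/; [−back] alone would also admit /ɪ, e, i/. No other single listed feature picks out exactly this set either, so fewer than two features will not do.

[−back, +round]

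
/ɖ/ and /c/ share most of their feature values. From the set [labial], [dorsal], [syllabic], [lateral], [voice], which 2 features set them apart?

[voice], [dorsal]

The two segments share [−labial], [−syllabic], [−lateral]. The only features from the list on which they differ: /ɖ/ is [+voice] while /c/ is [−voice]; /ɖ/ is [−dorsal] while /c/ is [+dorsal].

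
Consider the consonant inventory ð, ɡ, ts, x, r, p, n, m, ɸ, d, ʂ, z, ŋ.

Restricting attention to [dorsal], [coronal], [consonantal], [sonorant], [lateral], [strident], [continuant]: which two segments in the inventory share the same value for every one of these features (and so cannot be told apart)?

On the given features, /ʂ/ and /z/ have an identical profile: [−dorsal], [+coronal], [+consonantal], [−sonorant], [−lateral], [+strident], [+continuant]. No other two segments in the inventory coincide on all 7 features. (They do differ in [voice] and [anterior], which are not among the given features.)

ʂ, z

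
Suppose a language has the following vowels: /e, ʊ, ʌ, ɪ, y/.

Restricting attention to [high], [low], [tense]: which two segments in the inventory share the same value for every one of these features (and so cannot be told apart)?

Both /ʊ/ and /ɪ/ are [+high], [−low], [−tense]. Since the list omits [labial], [round] and [back] — which do distinguish the high back rounded lax vowel from the high front unrounded lax vowel — this pair collapses; all other pairs remain distinct.

ʊ, ɪ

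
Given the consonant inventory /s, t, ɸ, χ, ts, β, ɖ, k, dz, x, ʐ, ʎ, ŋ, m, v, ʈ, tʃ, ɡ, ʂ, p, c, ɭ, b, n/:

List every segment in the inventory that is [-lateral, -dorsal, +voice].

β, ɖ, dz, ʐ, m, v, b, n

Checking each segment against [-lateral], [-dorsal], [+voice]: /β/ (voiced bilabial fricative), /ɖ/ (voiced retroflex stop), /dz/ (voiced alveolar affricate), /ʐ/ (voiced retroflex fricative), /m/ (bilabial nasal), /v/ (voiced labiodental fricative), among others, satisfy every feature; every other segment in the inventory fails at least one.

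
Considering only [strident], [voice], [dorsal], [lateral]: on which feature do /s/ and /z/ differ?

/s/ (voiceless alveolar fricative) and /z/ (voiced alveolar fricative) agree on [+strident], [−dorsal], [−lateral]. They differ on [voice] (/s/ [−], /z/ [+]).

[voice]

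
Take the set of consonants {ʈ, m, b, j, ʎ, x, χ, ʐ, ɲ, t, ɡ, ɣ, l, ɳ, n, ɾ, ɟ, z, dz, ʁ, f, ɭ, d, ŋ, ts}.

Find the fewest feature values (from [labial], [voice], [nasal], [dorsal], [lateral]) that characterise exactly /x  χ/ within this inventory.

/x, χ/ are all [−voice], [+dorsal], and no other segment in the inventory matches both values. Dropping any one of them over-generates: [+dorsal] alone would also admit /j, ʎ, ɲ, ɡ, …/; [−voice] alone would also admit /ʈ, t, f, ts/. No other single listed feature picks out exactly this set either, so fewer than two features will not do.

[−voice, +dorsal]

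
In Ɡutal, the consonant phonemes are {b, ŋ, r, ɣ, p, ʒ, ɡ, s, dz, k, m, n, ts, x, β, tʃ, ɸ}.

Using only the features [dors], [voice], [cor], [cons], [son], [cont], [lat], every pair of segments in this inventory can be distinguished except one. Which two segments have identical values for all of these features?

tʃ, ts

On the given features, /tʃ/ and /ts/ have an identical profile: [−dorsal], [−voice], [+coronal], [+consonantal], [−sonorant], [−continuant], [−lateral]. No other two segments in the inventory coincide on all 7 features. (They do differ in [anterior] and [distributed], which are not among the given features.)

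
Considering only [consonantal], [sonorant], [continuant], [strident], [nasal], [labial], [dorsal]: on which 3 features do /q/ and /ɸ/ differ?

/q/ (voiceless uvular stop) and /ɸ/ (voiceless bilabial fricative) agree on [+consonantal], [-sonorant], [-strident], [-nasal]. They differ on [continuant] (/q/ [-], /ɸ/ [+]), [labial] (/q/ [-], /ɸ/ [+]), [dorsal] (/q/ [+], /ɸ/ [-]).

[continuant], [labial], [dorsal]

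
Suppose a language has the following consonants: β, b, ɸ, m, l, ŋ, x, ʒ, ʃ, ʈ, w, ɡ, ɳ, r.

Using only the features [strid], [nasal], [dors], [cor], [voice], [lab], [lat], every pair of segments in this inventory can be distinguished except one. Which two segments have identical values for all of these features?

/β/ (voiced bilabial fricative) and /b/ (voiced bilabial stop) are both [−strident], [−nasal], [−dorsal], [−coronal], [+voice], [+labial], [−lateral], so none of the listed features separates them. (They do differ in [continuant], which is not among the given features.) Every other pair in the inventory differs on at least one listed feature.

β, b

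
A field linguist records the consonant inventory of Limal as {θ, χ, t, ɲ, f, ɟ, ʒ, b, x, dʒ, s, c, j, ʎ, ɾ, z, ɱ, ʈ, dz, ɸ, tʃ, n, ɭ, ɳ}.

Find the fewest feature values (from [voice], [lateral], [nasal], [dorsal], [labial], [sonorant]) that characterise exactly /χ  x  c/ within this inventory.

[−voice, +dorsal]

Every target segment is [−voice], [+dorsal]; each remaining inventory member fails at least one of these. Each conjunct is needed — [+dorsal] alone would also admit /ɲ, ɟ, j, ʎ/; [−voice] alone would also admit /θ, t, f, s, …/ — and no other single listed feature has exactly this extension, so two is the minimum.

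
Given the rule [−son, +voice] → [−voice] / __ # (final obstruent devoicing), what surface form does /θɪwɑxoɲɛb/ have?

[θɪwɑxoɲɛp]

/b/ satisfies [−son, +voice] and sits in __ #. The [−voice] counterpart of the voiced bilabial stop is /p/. Other segments in /θɪwɑxoɲɛb/ either fail the structural description or are not in the environment, so the surface form is [θɪwɑxoɲɛp].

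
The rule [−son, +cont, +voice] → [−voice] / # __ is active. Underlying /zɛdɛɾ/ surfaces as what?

The only segment in the rule's environment that also matches [−son, +cont, +voice] is /z/. Applying [−voice] turns the voiced alveolar fricative into /s/ (voiceless alveolar fricative), giving [sɛdɛɾ].

[sɛdɛɾ]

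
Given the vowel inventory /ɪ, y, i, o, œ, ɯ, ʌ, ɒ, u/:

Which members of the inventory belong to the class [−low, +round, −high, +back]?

o

Checking each segment against [−low], [+round], [−high], [+back]: /o/ (mid back rounded tense vowel) satisfies every feature; every other segment in the inventory fails at least one.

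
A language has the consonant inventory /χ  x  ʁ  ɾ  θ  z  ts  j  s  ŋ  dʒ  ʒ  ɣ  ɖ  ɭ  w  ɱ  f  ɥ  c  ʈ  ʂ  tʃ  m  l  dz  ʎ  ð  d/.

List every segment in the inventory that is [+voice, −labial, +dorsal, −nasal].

ʁ, j, ɣ, ʎ

Eliminate segments failing any feature: /χ, x, θ, ts, s, f, c, ʈ, ʂ, tʃ/ are [−voice]; /ɾ, z, dʒ, ʒ, ɖ, ɭ, l, dz, ð, d/ are [−dorsal]; /ŋ/ is [+nasal]; /w, ɱ, ɥ, m/ are [+labial]. The remaining /ʁ, j, ɣ, ʎ/ satisfy [+voice], [−labial], [+dorsal], [−nasal].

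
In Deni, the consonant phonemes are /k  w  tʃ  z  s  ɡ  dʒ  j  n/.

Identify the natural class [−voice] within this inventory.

k, tʃ, s

The feature [voice] marks segments produced with vocal-fold vibration. In this inventory /k, tʃ, s/ lack that property, so they are [−voice]; /w, z, ɡ, dʒ, j, n/ are [+voice].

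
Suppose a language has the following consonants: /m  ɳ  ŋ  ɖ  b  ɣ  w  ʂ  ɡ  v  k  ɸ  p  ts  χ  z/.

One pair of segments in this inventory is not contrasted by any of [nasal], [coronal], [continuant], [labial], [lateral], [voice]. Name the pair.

On the given features, /v/ and /w/ have an identical profile: [−nasal], [−coronal], [+continuant], [+labial], [−lateral], [+voice]. No other two segments in the inventory coincide on all 6 features. (They do differ in [sonorant], [round] and [dorsal], which are not among the given features.)

v, w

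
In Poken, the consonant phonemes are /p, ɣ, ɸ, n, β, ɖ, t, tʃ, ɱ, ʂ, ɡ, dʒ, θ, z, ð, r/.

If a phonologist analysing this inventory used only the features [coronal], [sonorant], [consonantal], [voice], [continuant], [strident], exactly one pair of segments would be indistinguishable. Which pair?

β, ɣ

On the given features, /β/ and /ɣ/ have an identical profile: [−coronal], [−sonorant], [+consonantal], [+voice], [+continuant], [−strident]. No other two segments in the inventory coincide on all 6 features. (They do differ in [labial] and [dorsal], which are not among the given features.)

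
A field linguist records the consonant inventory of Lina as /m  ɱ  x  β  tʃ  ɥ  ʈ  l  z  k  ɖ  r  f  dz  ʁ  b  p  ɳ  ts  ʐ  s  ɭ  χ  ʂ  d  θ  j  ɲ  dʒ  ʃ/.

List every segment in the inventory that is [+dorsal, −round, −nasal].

x, k, ʁ, χ, j

Eliminate segments failing any feature: /m, ɱ, β, tʃ, ʈ, l, z, ɖ, r, f, dz, b, p, ɳ, ts, ʐ, s, ɭ, ʂ, d, θ, dʒ, ʃ/ are [−dorsal]; /ɥ/ is [+round]; /ɲ/ is [+nasal]. The remaining /x, k, ʁ, χ, j/ satisfy [+dorsal], [−round], [−nasal].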